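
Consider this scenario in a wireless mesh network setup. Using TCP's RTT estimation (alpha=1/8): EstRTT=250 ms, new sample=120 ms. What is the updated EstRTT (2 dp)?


Given: EstRTT = 250 ms, SampleRTT = 120 ms, alpha = 1/8
New EstRTT = (1 - alpha) * EstRTT + alpha * SampleRTT
(7/8) * 250 = 218.75
(1/8) * 120 = 15
New EstRTT = 218.75 + 15 = 233.75 ms -> 233.75 ms (2 dp)

233.75


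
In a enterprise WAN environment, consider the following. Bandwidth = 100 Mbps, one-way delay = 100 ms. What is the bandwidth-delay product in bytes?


Given: bandwidth = 100 Mbps, delay = 100 ms
BDP in bits = 100 * 10^6 * 100 / 1000
BDP in bits = 10000000
BDP in bytes = 10000000 / 8 = 1250000

1250000


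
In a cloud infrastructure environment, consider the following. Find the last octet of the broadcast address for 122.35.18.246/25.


Given: IP = 122.35.18.246, prefix = /25
Host bits = 32 - 25 = 7
Network last octet = 246 AND mask = 128
Host part size = 2^7 - 1 = 127
Broadcast last octet = 128 OR 127 = 255

255


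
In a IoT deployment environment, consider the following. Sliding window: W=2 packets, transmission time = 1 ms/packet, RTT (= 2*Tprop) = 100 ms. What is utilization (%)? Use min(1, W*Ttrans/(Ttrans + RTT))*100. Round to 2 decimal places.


Given: W = 2, Ttrans = 1 ms, RTT = 100 ms (= 2 * Tprop, Tprop = 50 ms)
Cycle time = Ttrans + RTT = 1 + 100 = 101 ms (first packet sent until its ACK returns)
W * Ttrans = 2 * 1 = 2 ms of sending per cycle
W * Ttrans / (Ttrans + RTT) = 2 / 101 = 0.019802
U = min(1, 0.019802) = 0.019802
U% = 1.98%

1.98


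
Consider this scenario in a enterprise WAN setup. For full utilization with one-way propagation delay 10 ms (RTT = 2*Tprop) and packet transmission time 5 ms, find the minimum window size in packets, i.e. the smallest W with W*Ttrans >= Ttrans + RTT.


Given: Ttrans = 5 ms, RTT = 20 ms (= 2 * Tprop, Tprop = 10 ms)
Time until first ACK returns = Ttrans + RTT = 5 + 20 = 25 ms
Need W * Ttrans >= Ttrans + RTT  ->  W >= (Ttrans + RTT) / Ttrans
(Ttrans + RTT) / Ttrans = 25 / 5 = 5
W_min = ceil(5) = 5

5


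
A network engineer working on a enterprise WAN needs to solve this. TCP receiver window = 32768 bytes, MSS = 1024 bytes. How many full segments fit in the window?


Given: RWND = 32768 bytes, MSS = 1024 bytes
Full segments = floor(RWND / MSS)
Full segments = floor(32768 / 1024)
Full segments = floor(32.0) = 32

32


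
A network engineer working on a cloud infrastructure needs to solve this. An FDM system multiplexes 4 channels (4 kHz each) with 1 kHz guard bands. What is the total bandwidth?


Given: 4 channels, 4 kHz each, guard = 1 kHz
Channel bandwidth = 4 * 4 = 16 kHz
Guard bands = 3 gaps * 1 kHz = 3 kHz
Total = 16 + 3 = 19 kHz

19


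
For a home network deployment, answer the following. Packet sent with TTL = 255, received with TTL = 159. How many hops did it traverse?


Given: initial TTL = 255, received TTL = 159
Hops = initial TTL - received TTL
Hops = 255 - 159 = 96

96


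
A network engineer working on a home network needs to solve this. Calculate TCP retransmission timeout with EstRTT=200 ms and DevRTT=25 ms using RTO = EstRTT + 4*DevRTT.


Given: EstRTT = 200 ms, DevRTT = 25 ms
Timeout = EstRTT + 4 * DevRTT
4 * DevRTT = 4 * 25 = 100
Timeout = 200 + 100 = 300 ms

300


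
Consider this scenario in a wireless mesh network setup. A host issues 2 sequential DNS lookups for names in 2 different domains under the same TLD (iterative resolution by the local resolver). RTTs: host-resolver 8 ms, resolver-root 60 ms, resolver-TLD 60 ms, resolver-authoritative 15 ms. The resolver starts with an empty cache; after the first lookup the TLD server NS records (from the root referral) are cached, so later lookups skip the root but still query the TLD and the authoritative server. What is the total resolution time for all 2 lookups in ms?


Lookup 1 (cold cache): local + root + TLD + auth = 8 + 60 + 60 + 15 = 143 ms
Lookups 2..2 (TLD NS cached -> skip root; new domain -> still ask TLD and auth): local + TLD + auth = 8 + 60 + 15 = 83 ms each
Remaining 1 lookups: 1 * 83 = 83 ms
Total = 143 + 83 = 226 ms

226


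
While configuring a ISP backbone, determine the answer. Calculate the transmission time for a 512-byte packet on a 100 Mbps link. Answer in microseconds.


Given: packet = 512 bytes, bandwidth = 100 Mbps
Packet in bits = 512 * 8 = 4096 bits
Bandwidth = 100 * 10^6 = 100000000 bps
Time = 4096 / 100000000 seconds
Time in us = 4096 * 10^6 / 100000000 = 40.96

40.96


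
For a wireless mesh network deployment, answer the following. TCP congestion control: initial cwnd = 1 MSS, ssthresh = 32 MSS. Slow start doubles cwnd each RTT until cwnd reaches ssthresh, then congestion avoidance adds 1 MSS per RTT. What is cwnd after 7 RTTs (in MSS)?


RTT 0: cwnd = 1 MSS (initial)
RTT 1: cwnd = 2 MSS (slow start, doubled)
RTT 2: cwnd = 4 MSS (slow start, doubled)
RTT 3: cwnd = 8 MSS (slow start, doubled)
RTT 4: cwnd = 16 MSS (slow start, doubled)
RTT 5: cwnd = 32 MSS (slow start, doubled)
RTT 6: cwnd = 33 MSS (congestion avoidance, +1)
RTT 7: cwnd = 34 MSS (congestion avoidance, +1)

34


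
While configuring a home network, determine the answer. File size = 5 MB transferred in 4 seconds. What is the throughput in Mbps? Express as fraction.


Given: file = 5 MB, time = 4 s
File in Mb = 5 * 8 = 40 Mb
Throughput = 40 / 4 Mbps
Throughput = 10 Mbps

10


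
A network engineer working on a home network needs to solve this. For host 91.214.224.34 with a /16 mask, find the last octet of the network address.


Given: IP = 91.214.224.34, prefix = /16
Subnet mask = 255.255.0.0
Last octet of IP: 34
Last octet of mask: 0
Network last octet = 34 AND 0 = 0

0


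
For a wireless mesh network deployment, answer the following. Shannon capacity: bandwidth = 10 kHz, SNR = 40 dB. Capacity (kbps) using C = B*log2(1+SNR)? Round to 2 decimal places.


Given: B = 10 kHz, SNR = 40 dB
SNR linear = 10^(40/10) = 10000
1 + SNR = 10001
log2(10001) = 13.2878566418
C = 10 * 1000 * 13.2878566418 = 132878.5664 bps
C = 132.878566 kbps -> 132.88 kbps (2 dp)

132.88


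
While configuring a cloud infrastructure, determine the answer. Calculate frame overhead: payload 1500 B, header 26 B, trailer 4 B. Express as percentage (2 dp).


Given: payload = 1500 B, header = 26 B, trailer = 4 B
Overhead bytes = header + trailer = 26 + 4 = 30
Total frame = payload + overhead = 1500 + 30 = 1530
Overhead % = 30 / 1530 * 100 = 1.9608% -> 1.96% (2 dp)

1.96


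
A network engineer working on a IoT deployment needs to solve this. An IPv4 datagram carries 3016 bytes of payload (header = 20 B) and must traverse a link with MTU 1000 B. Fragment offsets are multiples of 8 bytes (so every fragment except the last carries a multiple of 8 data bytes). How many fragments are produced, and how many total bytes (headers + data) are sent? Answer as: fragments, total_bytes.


Max data per non-final fragment = floor((MTU - header)/8)*8 = floor((1000 - 20)/8)*8 = floor(980/8)*8 = 976 B
Final fragment needs no 8-byte alignment: it can carry up to MTU - header = 980 B
Non-final fragments needed = ceil((payload - 980) / 976) = ceil(2036/976) = ceil(2.0861) = 3
Number of fragments = 3 + 1 = 4
Fragment sizes (data): 3 * 976 B + 88 B (last, 88 <= 980 OK)
Total bytes sent = payload + n_frags * header = 3016 + 4*20 = 3016 + 80 = 3096 B

4, 3096


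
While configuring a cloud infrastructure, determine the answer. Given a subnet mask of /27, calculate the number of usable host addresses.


Given: subnet mask /27
Host bits = 32 - 27 = 5
Total addresses = 2^5 = 32
Usable hosts = 32 - 2 (network + broadcast) = 30

30


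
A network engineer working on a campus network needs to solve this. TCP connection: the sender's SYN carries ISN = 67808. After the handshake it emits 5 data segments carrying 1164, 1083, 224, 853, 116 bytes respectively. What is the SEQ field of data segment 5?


The SYN occupies sequence number ISN = 67808, so the first data byte is ISN + 1 = 67809.
SEQ of data segment i = (ISN + 1) + sum of payload sizes of segments 1..i-1.
Segment 1: SEQ = 67809, payload = 1164 bytes
Segment 2: SEQ = 68973, payload = 1083 bytes
Segment 3: SEQ = 70056, payload = 224 bytes
Segment 4: SEQ = 70280, payload = 853 bytes
Segment 5: SEQ = 71133, payload = 116 bytes
SEQ of segment 5 = 67809 + 1164 + 1083 + 224 + 853 = 71133

71133


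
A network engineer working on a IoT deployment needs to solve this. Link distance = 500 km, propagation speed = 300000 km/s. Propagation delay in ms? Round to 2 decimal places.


Given: distance = 500 km, speed = 300000 km/s
Delay = distance / speed = 500 / 300000 seconds
Delay in ms = 500 * 1000 / 300000
Delay = 1.6667 ms
Rounded to 2 dp = 1.67 ms

1.67


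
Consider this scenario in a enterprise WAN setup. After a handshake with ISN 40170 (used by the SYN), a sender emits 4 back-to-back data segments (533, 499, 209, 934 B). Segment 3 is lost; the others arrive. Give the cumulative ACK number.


SYN uses sequence number 40170; first data byte = ISN + 1 = 40171.
Segment 1: SEQ = 40171, len = 533 B, covers [40171, 40703]
Segment 2: SEQ = 40704, len = 499 B, covers [40704, 41202]
Segment 3: SEQ = 41203, len = 209 B, covers [41203, 41411] [LOST]
Segment 4: SEQ = 41412, len = 934 B, covers [41412, 42345]
In-order data received: bytes [40171, 41202] (segments 1..2).
Segment 3 missing -> gap begins at byte 41203; later segments buffered out of order.
Cumulative ACK = next expected in-order byte = 40171 + 533 + 499 = 41203

41203


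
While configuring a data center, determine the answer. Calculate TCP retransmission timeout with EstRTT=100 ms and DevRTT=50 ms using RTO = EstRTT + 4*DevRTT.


Given: EstRTT = 100 ms, DevRTT = 50 ms
Timeout = EstRTT + 4 * DevRTT
4 * DevRTT = 4 * 50 = 200
Timeout = 100 + 200 = 300 ms

300


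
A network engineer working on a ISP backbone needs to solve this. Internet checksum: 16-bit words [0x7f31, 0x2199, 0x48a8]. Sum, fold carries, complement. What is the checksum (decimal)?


Given words: [0x7f31, 0x2199, 0x48a8]
Step 1: Sum all words
Raw sum = 32561 + 8601 + 18600 = 59762
One's complement = ~59762 & 0xFFFF = 5773

5773


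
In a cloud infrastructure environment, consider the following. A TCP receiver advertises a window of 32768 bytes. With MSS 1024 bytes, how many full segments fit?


Given: RWND = 32768 bytes, MSS = 1024 bytes
Full segments = floor(RWND / MSS)
Full segments = floor(32768 / 1024)
Full segments = floor(32.0) = 32

32


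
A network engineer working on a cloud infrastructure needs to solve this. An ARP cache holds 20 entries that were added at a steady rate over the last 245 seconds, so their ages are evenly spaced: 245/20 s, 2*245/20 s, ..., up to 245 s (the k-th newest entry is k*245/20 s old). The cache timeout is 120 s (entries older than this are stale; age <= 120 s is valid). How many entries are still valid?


Ages are k * 245/20 s for k = 1..20 (spacing = 12.2500 s).
Entry k is valid iff k * 245/20 <= 120 iff k <= 20 * 120 / 245 = 9.7959
n_valid = floor(9.7959) = 9
(n_stale = 20 - 9 = 11)

9


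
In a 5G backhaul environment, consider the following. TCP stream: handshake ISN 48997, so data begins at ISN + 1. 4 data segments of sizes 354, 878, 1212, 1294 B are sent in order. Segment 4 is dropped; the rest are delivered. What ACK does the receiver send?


SYN uses sequence number 48997; first data byte = ISN + 1 = 48998.
Segment 1: SEQ = 48998, len = 354 B, covers [48998, 49351]
Segment 2: SEQ = 49352, len = 878 B, covers [49352, 50229]
Segment 3: SEQ = 50230, len = 1212 B, covers [50230, 51441]
Segment 4: SEQ = 51442, len = 1294 B, covers [51442, 52735] [LOST]
In-order data received: bytes [48998, 51441] (segments 1..3).
Segment 4 missing -> gap begins at byte 51442.
Cumulative ACK = next expected in-order byte = 48998 + 354 + 878 + 1212 = 51442

51442


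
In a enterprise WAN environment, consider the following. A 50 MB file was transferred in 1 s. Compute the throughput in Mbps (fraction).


Given: file = 50 MB, time = 1 s
File in Mb = 50 * 8 = 400 Mb
Throughput = 400 / 1 Mbps
Throughput = 400 Mbps

400


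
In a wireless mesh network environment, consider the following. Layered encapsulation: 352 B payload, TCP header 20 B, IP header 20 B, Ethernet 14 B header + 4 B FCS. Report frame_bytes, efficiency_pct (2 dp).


TCP segment = 352 + 20 = 372 B
IP packet = 372 + 20 = 392 B
Ethernet frame = 392 + 14 + 4 = 410 B
Efficiency = app / frame = 352 / 410 = 0.858537 = 85.8537% -> 85.85% (2 dp)

410, 85.85


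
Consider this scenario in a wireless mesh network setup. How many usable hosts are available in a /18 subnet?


Given: subnet mask /18
Host bits = 32 - 18 = 14
Total addresses = 2^14 = 16384
Usable hosts = 16384 - 2 (network + broadcast) = 16382

16382


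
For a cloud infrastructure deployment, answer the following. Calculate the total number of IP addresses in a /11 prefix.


Given: CIDR prefix /11
Host bits = 32 - 11 = 21
Total addresses = 2^21 = 2097152

2097152


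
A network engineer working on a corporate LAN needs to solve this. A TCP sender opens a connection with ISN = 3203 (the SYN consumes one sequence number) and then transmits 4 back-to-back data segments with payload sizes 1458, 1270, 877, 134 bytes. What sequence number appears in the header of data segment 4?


The SYN occupies sequence number ISN = 3203, so the first data byte is ISN + 1 = 3204.
SEQ of data segment i = (ISN + 1) + sum of payload sizes of segments 1..i-1.
Segment 1: SEQ = 3204, payload = 1458 bytes
Segment 2: SEQ = 4662, payload = 1270 bytes
Segment 3: SEQ = 5932, payload = 877 bytes
Segment 4: SEQ = 6809, payload = 134 bytes
SEQ of segment 4 = 3204 + 1458 + 1270 + 877 = 6809

6809


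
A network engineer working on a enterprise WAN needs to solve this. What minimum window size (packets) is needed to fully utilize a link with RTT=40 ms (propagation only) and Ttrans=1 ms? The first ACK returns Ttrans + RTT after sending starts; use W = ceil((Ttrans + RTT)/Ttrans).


Given: Ttrans = 1 ms, RTT = 40 ms (= 2 * Tprop, Tprop = 20 ms)
Time until first ACK returns = Ttrans + RTT = 1 + 40 = 41 ms
Need W * Ttrans >= Ttrans + RTT  ->  W >= (Ttrans + RTT) / Ttrans
(Ttrans + RTT) / Ttrans = 41 / 1 = 41
W_min = ceil(41) = 41

41


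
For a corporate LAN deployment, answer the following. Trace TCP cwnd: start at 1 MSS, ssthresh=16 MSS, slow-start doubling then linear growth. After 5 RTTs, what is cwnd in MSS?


RTT 0: cwnd = 1 MSS (initial)
RTT 1: cwnd = 2 MSS (slow start, doubled)
RTT 2: cwnd = 4 MSS (slow start, doubled)
RTT 3: cwnd = 8 MSS (slow start, doubled)
RTT 4: cwnd = 16 MSS (slow start, doubled)
RTT 5: cwnd = 17 MSS (congestion avoidance, +1)

17


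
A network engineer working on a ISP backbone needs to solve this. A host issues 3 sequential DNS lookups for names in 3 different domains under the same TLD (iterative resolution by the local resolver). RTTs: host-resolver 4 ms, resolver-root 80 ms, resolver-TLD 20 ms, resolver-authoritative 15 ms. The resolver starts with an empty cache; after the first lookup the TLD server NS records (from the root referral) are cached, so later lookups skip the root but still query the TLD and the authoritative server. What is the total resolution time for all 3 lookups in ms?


Lookup 1 (cold cache): local + root + TLD + auth = 4 + 80 + 20 + 15 = 119 ms
Lookups 2..3 (TLD NS cached -> skip root; new domain -> still ask TLD and auth): local + TLD + auth = 4 + 20 + 15 = 39 ms each
Remaining 2 lookups: 2 * 39 = 78 ms
Total = 119 + 78 = 197 ms

197


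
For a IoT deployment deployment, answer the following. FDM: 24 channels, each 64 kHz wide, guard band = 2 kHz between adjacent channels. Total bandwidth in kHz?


Given: 24 channels, 64 kHz each, guard = 2 kHz
Channel bandwidth = 24 * 64 = 1536 kHz
Guard bands = 23 gaps * 2 kHz = 46 kHz
Total = 1536 + 46 = 1582 kHz

1582


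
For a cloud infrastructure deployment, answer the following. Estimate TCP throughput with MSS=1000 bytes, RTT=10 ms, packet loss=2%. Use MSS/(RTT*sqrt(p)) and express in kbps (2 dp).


Given: MSS = 1000 bytes, RTT = 10 ms, loss = 2%
RTT in seconds = 10 / 1000 = 0.01
Loss rate = 2% = 0.02
sqrt(loss) = sqrt(0.02) = 0.141421356237
Throughput (bytes/s) = 1000 / (0.01 * 0.141421356237) = 707106.7812
Throughput (kbps) = 707106.7812 * 8 / 1000 = 5656.854249 -> 5656.85 kbps (2 dp)

5656.85


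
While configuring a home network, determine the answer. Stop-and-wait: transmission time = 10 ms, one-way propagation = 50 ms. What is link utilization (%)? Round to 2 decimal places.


Given: Ttrans = 10 ms, Tprop = 50 ms
RTT = 2 * Tprop = 2 * 50 = 100 ms
U = Ttrans / (Ttrans + RTT)
U = 10 / (10 + 100)
U = 10 / 110 = 0.090909
U% = 9.09%

9.09


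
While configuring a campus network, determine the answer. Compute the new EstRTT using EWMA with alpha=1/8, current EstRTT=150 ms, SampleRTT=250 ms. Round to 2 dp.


Given: EstRTT = 150 ms, SampleRTT = 250 ms, alpha = 1/8
New EstRTT = (1 - alpha) * EstRTT + alpha * SampleRTT
(7/8) * 150 = 131.25
(1/8) * 250 = 31.25
New EstRTT = 131.25 + 31.25 = 162.5 ms -> 162.50 ms (2 dp)

162.50


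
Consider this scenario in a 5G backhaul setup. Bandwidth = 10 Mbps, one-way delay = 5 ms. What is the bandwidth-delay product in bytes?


Given: bandwidth = 10 Mbps, delay = 5 ms
BDP in bits = 10 * 10^6 * 5 / 1000
BDP in bits = 50000
BDP in bytes = 50000 / 8 = 6250

6250


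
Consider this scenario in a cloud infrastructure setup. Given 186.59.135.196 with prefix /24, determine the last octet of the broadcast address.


Given: IP = 186.59.135.196, prefix = /24
Host bits = 32 - 24 = 8
Network last octet = 196 AND mask = 0
Host part size = 2^8 - 1 = 255
Broadcast last octet = 0 OR 255 = 255

255


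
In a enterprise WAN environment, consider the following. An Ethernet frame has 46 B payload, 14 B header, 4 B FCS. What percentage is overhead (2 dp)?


Given: payload = 46 B, header = 14 B, trailer = 4 B
Overhead bytes = header + trailer = 14 + 4 = 18
Total frame = payload + overhead = 46 + 18 = 64
Overhead % = 18 / 64 * 100 = 28.1250% -> 28.13% (2 dp)

28.13


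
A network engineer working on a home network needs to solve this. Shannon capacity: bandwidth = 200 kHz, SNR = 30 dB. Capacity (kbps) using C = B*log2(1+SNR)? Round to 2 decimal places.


Given: B = 200 kHz, SNR = 30 dB
SNR linear = 10^(30/10) = 1000
1 + SNR = 1001
log2(1001) = 9.9672262588
C = 200 * 1000 * 9.9672262588 = 1993445.2518 bps
C = 1993.445252 kbps -> 1993.45 kbps (2 dp)

1993.45


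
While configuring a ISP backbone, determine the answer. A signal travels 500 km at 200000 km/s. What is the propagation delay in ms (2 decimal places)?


Given: distance = 500 km, speed = 200000 km/s
Delay = distance / speed = 500 / 200000 seconds
Delay in ms = 500 * 1000 / 200000
Delay = 2.5000 ms
Rounded to 2 dp = 2.50 ms

2.50


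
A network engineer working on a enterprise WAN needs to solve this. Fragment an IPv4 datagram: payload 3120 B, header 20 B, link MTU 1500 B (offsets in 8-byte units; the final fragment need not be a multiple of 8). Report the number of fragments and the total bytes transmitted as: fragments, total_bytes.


Max data per non-final fragment = floor((MTU - header)/8)*8 = floor((1500 - 20)/8)*8 = floor(1480/8)*8 = 1480 B
Final fragment needs no 8-byte alignment: it can carry up to MTU - header = 1480 B
Non-final fragments needed = ceil((payload - 1480) / 1480) = ceil(1640/1480) = ceil(1.1081) = 2
Number of fragments = 2 + 1 = 3
Fragment sizes (data): 2 * 1480 B + 160 B (last, 160 <= 1480 OK)
Total bytes sent = payload + n_frags * header = 3120 + 3*20 = 3120 + 60 = 3180 B

3, 3180


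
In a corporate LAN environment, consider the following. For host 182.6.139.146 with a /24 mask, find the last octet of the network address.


Given: IP = 182.6.139.146, prefix = /24
Subnet mask = 255.255.255.0
Last octet of IP: 146
Last octet of mask: 0
Network last octet = 146 AND 0 = 0

0


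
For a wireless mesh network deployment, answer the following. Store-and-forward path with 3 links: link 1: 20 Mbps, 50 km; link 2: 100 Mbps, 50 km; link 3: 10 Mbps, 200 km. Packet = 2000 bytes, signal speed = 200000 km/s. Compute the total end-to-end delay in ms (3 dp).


Packet = 2000 bytes = 16000 bits. Store-and-forward: sum (t_trans + t_prop) per link.
Link 1: t_trans = 16000/(20*10^6) s = 0.8000 ms; t_prop = 50/200000 s = 0.2500 ms; subtotal = 1.0500 ms
Link 2: t_trans = 16000/(100*10^6) s = 0.1600 ms; t_prop = 50/200000 s = 0.2500 ms; subtotal = 0.4100 ms
Link 3: t_trans = 16000/(10*10^6) s = 1.6000 ms; t_prop = 200/200000 s = 1.0000 ms; subtotal = 2.6000 ms
End-to-end = 1.0500 + 0.4100 + 2.6000 = 4.0600 ms -> 4.060 ms (3 dp)

4.060


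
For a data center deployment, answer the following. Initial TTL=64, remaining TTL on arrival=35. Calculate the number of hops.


Given: initial TTL = 64, received TTL = 35
Hops = initial TTL - received TTL
Hops = 64 - 35 = 29

29


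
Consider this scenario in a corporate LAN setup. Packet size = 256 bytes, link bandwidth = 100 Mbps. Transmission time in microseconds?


Given: packet = 256 bytes, bandwidth = 100 Mbps
Packet in bits = 256 * 8 = 2048 bits
Bandwidth = 100 * 10^6 = 100000000 bps
Time = 2048 / 100000000 seconds
Time in us = 2048 * 10^6 / 100000000 = 20.48

20.48


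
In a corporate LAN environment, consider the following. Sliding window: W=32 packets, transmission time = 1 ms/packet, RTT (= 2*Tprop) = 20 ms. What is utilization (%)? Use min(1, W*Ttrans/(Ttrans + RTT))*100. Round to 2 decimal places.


Given: W = 32, Ttrans = 1 ms, RTT = 20 ms (= 2 * Tprop, Tprop = 10 ms)
Cycle time = Ttrans + RTT = 1 + 20 = 21 ms (first packet sent until its ACK returns)
W * Ttrans = 32 * 1 = 32 ms of sending per cycle
W * Ttrans / (Ttrans + RTT) = 32 / 21 = 1.523810
U = min(1, 1.523810) = 1.000000
U% = 100.00%

100.00


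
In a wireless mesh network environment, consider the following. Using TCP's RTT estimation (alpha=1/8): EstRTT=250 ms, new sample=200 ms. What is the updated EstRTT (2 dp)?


Given: EstRTT = 250 ms, SampleRTT = 200 ms, alpha = 1/8
New EstRTT = (1 - alpha) * EstRTT + alpha * SampleRTT
(7/8) * 250 = 218.75
(1/8) * 200 = 25
New EstRTT = 218.75 + 25 = 243.75 ms -> 243.75 ms (2 dp)

243.75


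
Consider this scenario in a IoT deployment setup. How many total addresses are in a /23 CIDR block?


Given: CIDR prefix /23
Host bits = 32 - 23 = 9
Total addresses = 2^9 = 512

512


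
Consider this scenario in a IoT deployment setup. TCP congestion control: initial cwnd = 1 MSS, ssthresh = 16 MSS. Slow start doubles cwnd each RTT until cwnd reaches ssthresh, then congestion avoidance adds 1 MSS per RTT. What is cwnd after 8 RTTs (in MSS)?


RTT 0: cwnd = 1 MSS (initial)
RTT 1: cwnd = 2 MSS (slow start, doubled)
RTT 2: cwnd = 4 MSS (slow start, doubled)
RTT 3: cwnd = 8 MSS (slow start, doubled)
RTT 4: cwnd = 16 MSS (slow start, doubled)
RTT 5: cwnd = 17 MSS (congestion avoidance, +1)
RTT 6: cwnd = 18 MSS (congestion avoidance, +1)
RTT 7: cwnd = 19 MSS (congestion avoidance, +1)
RTT 8: cwnd = 20 MSS (congestion avoidance, +1)

20


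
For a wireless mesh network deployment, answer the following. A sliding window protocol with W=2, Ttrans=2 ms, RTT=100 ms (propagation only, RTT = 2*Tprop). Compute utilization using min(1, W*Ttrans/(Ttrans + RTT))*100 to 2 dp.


Given: W = 2, Ttrans = 2 ms, RTT = 100 ms (= 2 * Tprop, Tprop = 50 ms)
Cycle time = Ttrans + RTT = 2 + 100 = 102 ms (first packet sent until its ACK returns)
W * Ttrans = 2 * 2 = 4 ms of sending per cycle
W * Ttrans / (Ttrans + RTT) = 4 / 102 = 0.039216
U = min(1, 0.039216) = 0.039216
U% = 3.92%

3.92


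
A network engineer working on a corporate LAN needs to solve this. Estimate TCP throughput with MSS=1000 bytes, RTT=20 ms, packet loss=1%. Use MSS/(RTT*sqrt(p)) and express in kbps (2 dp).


Given: MSS = 1000 bytes, RTT = 20 ms, loss = 1%
RTT in seconds = 20 / 1000 = 0.02
Loss rate = 1% = 0.01
sqrt(loss) = sqrt(0.01) = 0.1
Throughput (bytes/s) = 1000 / (0.02 * 0.1) = 500000.0000
Throughput (kbps) = 500000.0000 * 8 / 1000 = 4000.000000 -> 4000.00 kbps (2 dp)

4000.00


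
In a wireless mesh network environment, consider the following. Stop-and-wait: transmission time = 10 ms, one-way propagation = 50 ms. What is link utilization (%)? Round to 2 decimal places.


Given: Ttrans = 10 ms, Tprop = 50 ms
RTT = 2 * Tprop = 2 * 50 = 100 ms
U = Ttrans / (Ttrans + RTT)
U = 10 / (10 + 100)
U = 10 / 110 = 0.090909
U% = 9.09%

9.09


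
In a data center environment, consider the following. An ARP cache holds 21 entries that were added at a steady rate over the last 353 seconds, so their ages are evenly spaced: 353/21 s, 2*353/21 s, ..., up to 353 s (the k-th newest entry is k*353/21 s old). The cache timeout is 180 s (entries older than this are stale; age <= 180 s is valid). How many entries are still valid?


Ages are k * 353/21 s for k = 1..21 (spacing = 16.8095 s).
Entry k is valid iff k * 353/21 <= 180 iff k <= 21 * 180 / 353 = 10.7082
n_valid = floor(10.7082) = 10
(n_stale = 21 - 10 = 11)

10


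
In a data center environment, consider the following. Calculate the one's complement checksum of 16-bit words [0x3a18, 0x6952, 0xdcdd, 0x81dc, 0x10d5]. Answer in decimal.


Given words: [0x3a18, 0x6952, 0xdcdd, 0x81dc, 0x10d5]
Step 1: Sum all words
Raw sum = 14872 + 26962 + 56541 + 33244 + 4309 = 135928
Step 2: Fold carry: (4856 + 2) = 4858
One's complement = ~4858 & 0xFFFF = 60677

60677


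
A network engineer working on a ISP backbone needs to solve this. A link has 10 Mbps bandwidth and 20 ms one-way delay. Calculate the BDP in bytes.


Given: bandwidth = 10 Mbps, delay = 20 ms
BDP in bits = 10 * 10^6 * 20 / 1000
BDP in bits = 200000
BDP in bytes = 200000 / 8 = 25000

25000


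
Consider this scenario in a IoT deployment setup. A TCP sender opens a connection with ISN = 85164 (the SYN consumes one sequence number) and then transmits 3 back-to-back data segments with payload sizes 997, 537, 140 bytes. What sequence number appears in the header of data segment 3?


The SYN occupies sequence number ISN = 85164, so the first data byte is ISN + 1 = 85165.
SEQ of data segment i = (ISN + 1) + sum of payload sizes of segments 1..i-1.
Segment 1: SEQ = 85165, payload = 997 bytes
Segment 2: SEQ = 86162, payload = 537 bytes
Segment 3: SEQ = 86699, payload = 140 bytes
SEQ of segment 3 = 85165 + 997 + 537 = 86699

86699


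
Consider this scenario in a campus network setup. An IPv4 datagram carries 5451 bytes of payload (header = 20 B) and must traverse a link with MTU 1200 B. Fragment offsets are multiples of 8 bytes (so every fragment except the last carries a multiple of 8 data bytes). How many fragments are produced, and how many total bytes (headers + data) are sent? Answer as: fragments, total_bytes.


Max data per non-final fragment = floor((MTU - header)/8)*8 = floor((1200 - 20)/8)*8 = floor(1180/8)*8 = 1176 B
Final fragment needs no 8-byte alignment: it can carry up to MTU - header = 1180 B
Non-final fragments needed = ceil((payload - 1180) / 1176) = ceil(4271/1176) = ceil(3.6318) = 4
Number of fragments = 4 + 1 = 5
Fragment sizes (data): 4 * 1176 B + 747 B (last, 747 <= 1180 OK)
Total bytes sent = payload + n_frags * header = 5451 + 5*20 = 5451 + 100 = 5551 B

5, 5551


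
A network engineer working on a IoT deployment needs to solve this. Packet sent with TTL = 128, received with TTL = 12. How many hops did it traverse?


Given: initial TTL = 128, received TTL = 12
Hops = initial TTL - received TTL
Hops = 128 - 12 = 116

116


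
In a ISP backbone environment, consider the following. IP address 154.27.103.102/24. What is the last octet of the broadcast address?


Given: IP = 154.27.103.102, prefix = /24
Host bits = 32 - 24 = 8
Network last octet = 102 AND mask = 0
Host part size = 2^8 - 1 = 255
Broadcast last octet = 0 OR 255 = 255

255


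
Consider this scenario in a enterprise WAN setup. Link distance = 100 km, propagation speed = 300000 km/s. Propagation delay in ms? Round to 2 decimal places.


Given: distance = 100 km, speed = 300000 km/s
Delay = distance / speed = 100 / 300000 seconds
Delay in ms = 100 * 1000 / 300000
Delay = 0.3333 ms
Rounded to 2 dp = 0.33 ms

0.33


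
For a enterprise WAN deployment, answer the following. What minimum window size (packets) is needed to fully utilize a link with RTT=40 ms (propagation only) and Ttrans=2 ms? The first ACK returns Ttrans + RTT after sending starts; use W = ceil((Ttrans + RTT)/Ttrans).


Given: Ttrans = 2 ms, RTT = 40 ms (= 2 * Tprop, Tprop = 20 ms)
Time until first ACK returns = Ttrans + RTT = 2 + 40 = 42 ms
Need W * Ttrans >= Ttrans + RTT  ->  W >= (Ttrans + RTT) / Ttrans
(Ttrans + RTT) / Ttrans = 42 / 2 = 21
W_min = ceil(21) = 21

21


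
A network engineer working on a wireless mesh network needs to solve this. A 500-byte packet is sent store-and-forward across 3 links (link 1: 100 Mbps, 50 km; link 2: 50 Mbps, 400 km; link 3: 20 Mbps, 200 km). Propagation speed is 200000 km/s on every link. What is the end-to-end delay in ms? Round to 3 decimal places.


Packet = 500 bytes = 4000 bits. Store-and-forward: sum (t_trans + t_prop) per link.
Link 1: t_trans = 4000/(100*10^6) s = 0.0400 ms; t_prop = 50/200000 s = 0.2500 ms; subtotal = 0.2900 ms
Link 2: t_trans = 4000/(50*10^6) s = 0.0800 ms; t_prop = 400/200000 s = 2.0000 ms; subtotal = 2.0800 ms
Link 3: t_trans = 4000/(20*10^6) s = 0.2000 ms; t_prop = 200/200000 s = 1.0000 ms; subtotal = 1.2000 ms
End-to-end = 0.2900 + 2.0800 + 1.2000 = 3.5700 ms -> 3.570 ms (3 dp)

3.570


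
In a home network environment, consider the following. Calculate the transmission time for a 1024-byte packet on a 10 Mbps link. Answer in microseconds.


Given: packet = 1024 bytes, bandwidth = 10 Mbps
Packet in bits = 1024 * 8 = 8192 bits
Bandwidth = 10 * 10^6 = 10000000 bps
Time = 8192 / 10000000 seconds
Time in us = 8192 * 10^6 / 10000000 = 819.2

819.2


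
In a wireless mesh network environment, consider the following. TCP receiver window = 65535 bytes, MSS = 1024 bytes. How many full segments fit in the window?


Given: RWND = 65535 bytes, MSS = 1024 bytes
Full segments = floor(RWND / MSS)
Full segments = floor(65535 / 1024)
Full segments = floor(63.999) = 63

63


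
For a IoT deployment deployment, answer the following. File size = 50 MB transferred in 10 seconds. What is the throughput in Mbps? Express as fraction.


Given: file = 50 MB, time = 10 s
File in Mb = 50 * 8 = 400 Mb
Throughput = 400 / 10 Mbps
Throughput = 40 Mbps

40


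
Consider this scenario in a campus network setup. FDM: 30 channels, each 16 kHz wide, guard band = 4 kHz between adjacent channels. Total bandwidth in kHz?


Given: 30 channels, 16 kHz each, guard = 4 kHz
Channel bandwidth = 30 * 16 = 480 kHz
Guard bands = 29 gaps * 4 kHz = 116 kHz
Total = 480 + 116 = 596 kHz

596


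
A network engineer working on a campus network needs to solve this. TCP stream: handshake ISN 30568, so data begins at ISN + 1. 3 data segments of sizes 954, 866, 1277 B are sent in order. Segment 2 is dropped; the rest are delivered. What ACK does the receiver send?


SYN uses sequence number 30568; first data byte = ISN + 1 = 30569.
Segment 1: SEQ = 30569, len = 954 B, covers [30569, 31522]
Segment 2: SEQ = 31523, len = 866 B, covers [31523, 32388] [LOST]
Segment 3: SEQ = 32389, len = 1277 B, covers [32389, 33665]
In-order data received: bytes [30569, 31522] (segments 1..1).
Segment 2 missing -> gap begins at byte 31523; later segments buffered out of order.
Cumulative ACK = next expected in-order byte = 30569 + 954 = 31523

31523


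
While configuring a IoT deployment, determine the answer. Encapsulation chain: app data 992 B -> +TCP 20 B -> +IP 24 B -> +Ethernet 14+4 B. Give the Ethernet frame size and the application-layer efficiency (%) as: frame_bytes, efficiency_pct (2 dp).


TCP segment = 992 + 20 = 1012 B
IP packet = 1012 + 24 = 1036 B
Ethernet frame = 1036 + 14 + 4 = 1054 B
Efficiency = app / frame = 992 / 1054 = 0.941176 = 94.1176% -> 94.12% (2 dp)

1054, 94.12


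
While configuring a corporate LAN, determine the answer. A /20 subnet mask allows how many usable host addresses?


Given: subnet mask /20
Host bits = 32 - 20 = 12
Total addresses = 2^12 = 4096
Usable hosts = 4096 - 2 (network + broadcast) = 4094

4094


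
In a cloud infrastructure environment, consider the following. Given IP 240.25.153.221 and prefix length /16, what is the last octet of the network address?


Given: IP = 240.25.153.221, prefix = /16
Subnet mask = 255.255.0.0
Last octet of IP: 221
Last octet of mask: 0
Network last octet = 221 AND 0 = 0

0


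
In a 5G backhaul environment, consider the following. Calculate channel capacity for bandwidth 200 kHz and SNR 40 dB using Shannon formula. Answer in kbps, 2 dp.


Given: B = 200 kHz, SNR = 40 dB
SNR linear = 10^(40/10) = 10000
1 + SNR = 10001
log2(10001) = 13.2878566418
C = 200 * 1000 * 13.2878566418 = 2657571.3284 bps
C = 2657.571328 kbps -> 2657.57 kbps (2 dp)

2657.57


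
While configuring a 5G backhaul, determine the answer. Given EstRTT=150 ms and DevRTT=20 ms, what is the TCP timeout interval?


Given: EstRTT = 150 ms, DevRTT = 20 ms
Timeout = EstRTT + 4 * DevRTT
4 * DevRTT = 4 * 20 = 80
Timeout = 150 + 80 = 230 ms

230


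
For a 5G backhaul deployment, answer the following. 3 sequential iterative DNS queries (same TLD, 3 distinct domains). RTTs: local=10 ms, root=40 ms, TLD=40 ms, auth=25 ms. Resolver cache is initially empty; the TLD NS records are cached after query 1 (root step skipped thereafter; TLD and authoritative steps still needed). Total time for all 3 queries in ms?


Lookup 1 (cold cache): local + root + TLD + auth = 10 + 40 + 40 + 25 = 115 ms
Lookups 2..3 (TLD NS cached -> skip root; new domain -> still ask TLD and auth): local + TLD + auth = 10 + 40 + 25 = 75 ms each
Remaining 2 lookups: 2 * 75 = 150 ms
Total = 115 + 150 = 265 ms

265


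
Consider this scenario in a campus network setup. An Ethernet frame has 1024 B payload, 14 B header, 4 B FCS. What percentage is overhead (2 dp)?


Given: payload = 1024 B, header = 14 B, trailer = 4 B
Overhead bytes = header + trailer = 14 + 4 = 18
Total frame = payload + overhead = 1024 + 18 = 1042
Overhead % = 18 / 1042 * 100 = 1.7274% -> 1.73% (2 dp)

1.73


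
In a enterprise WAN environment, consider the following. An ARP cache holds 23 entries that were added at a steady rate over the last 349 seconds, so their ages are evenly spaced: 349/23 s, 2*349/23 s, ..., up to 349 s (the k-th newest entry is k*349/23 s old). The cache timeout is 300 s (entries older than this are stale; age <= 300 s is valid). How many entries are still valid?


Ages are k * 349/23 s for k = 1..23 (spacing = 15.1739 s).
Entry k is valid iff k * 349/23 <= 300 iff k <= 23 * 300 / 349 = 19.7708
n_valid = floor(19.7708) = 19
(n_stale = 23 - 19 = 4)

19


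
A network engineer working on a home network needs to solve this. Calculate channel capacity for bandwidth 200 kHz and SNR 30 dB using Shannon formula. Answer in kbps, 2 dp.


Given: B = 200 kHz, SNR = 30 dB
SNR linear = 10^(30/10) = 1000
1 + SNR = 1001
log2(1001) = 9.9672262588
C = 200 * 1000 * 9.9672262588 = 1993445.2518 bps
C = 1993.445252 kbps -> 1993.45 kbps (2 dp)

1993.45


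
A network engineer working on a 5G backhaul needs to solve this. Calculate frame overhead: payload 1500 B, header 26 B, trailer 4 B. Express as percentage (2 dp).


Given: payload = 1500 B, header = 26 B, trailer = 4 B
Overhead bytes = header + trailer = 26 + 4 = 30
Total frame = payload + overhead = 1500 + 30 = 1530
Overhead % = 30 / 1530 * 100 = 1.9608% -> 1.96% (2 dp)

1.96


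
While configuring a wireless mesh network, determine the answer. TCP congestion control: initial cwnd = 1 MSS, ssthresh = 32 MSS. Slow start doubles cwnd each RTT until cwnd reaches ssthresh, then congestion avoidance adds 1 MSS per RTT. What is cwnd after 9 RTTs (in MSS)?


RTT 0: cwnd = 1 MSS (initial)
RTT 1: cwnd = 2 MSS (slow start, doubled)
RTT 2: cwnd = 4 MSS (slow start, doubled)
RTT 3: cwnd = 8 MSS (slow start, doubled)
RTT 4: cwnd = 16 MSS (slow start, doubled)
RTT 5: cwnd = 32 MSS (slow start, doubled)
RTT 6: cwnd = 33 MSS (congestion avoidance, +1)
RTT 7: cwnd = 34 MSS (congestion avoidance, +1)
RTT 8: cwnd = 35 MSS (congestion avoidance, +1)
RTT 9: cwnd = 36 MSS (congestion avoidance, +1)

36


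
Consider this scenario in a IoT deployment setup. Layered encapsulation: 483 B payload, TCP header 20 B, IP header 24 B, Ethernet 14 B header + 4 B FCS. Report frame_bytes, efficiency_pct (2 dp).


TCP segment = 483 + 20 = 503 B
IP packet = 503 + 24 = 527 B
Ethernet frame = 527 + 14 + 4 = 545 B
Efficiency = app / frame = 483 / 545 = 0.886239 = 88.6239% -> 88.62% (2 dp)

545, 88.62


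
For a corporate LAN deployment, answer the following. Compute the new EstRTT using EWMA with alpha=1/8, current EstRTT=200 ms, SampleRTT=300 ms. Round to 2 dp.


Given: EstRTT = 200 ms, SampleRTT = 300 ms, alpha = 1/8
New EstRTT = (1 - alpha) * EstRTT + alpha * SampleRTT
(7/8) * 200 = 175
(1/8) * 300 = 37.5
New EstRTT = 175 + 37.5 = 212.5 ms -> 212.50 ms (2 dp)

212.50


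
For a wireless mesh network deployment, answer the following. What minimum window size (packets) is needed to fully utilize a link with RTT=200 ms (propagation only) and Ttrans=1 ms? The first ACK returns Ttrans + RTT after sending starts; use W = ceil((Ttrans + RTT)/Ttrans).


Given: Ttrans = 1 ms, RTT = 200 ms (= 2 * Tprop, Tprop = 100 ms)
Time until first ACK returns = Ttrans + RTT = 1 + 200 = 201 ms
Need W * Ttrans >= Ttrans + RTT  ->  W >= (Ttrans + RTT) / Ttrans
(Ttrans + RTT) / Ttrans = 201 / 1 = 201
W_min = ceil(201) = 201

201


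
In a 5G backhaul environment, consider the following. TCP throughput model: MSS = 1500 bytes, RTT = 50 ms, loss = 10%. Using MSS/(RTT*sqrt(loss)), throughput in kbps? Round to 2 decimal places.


Given: MSS = 1500 bytes, RTT = 50 ms, loss = 10%
RTT in seconds = 50 / 1000 = 0.05
Loss rate = 10% = 0.1
sqrt(loss) = sqrt(0.1) = 0.316227766017
Throughput (bytes/s) = 1500 / (0.05 * 0.316227766017) = 94868.3298
Throughput (kbps) = 94868.3298 * 8 / 1000 = 758.946638 -> 758.95 kbps (2 dp)

758.95


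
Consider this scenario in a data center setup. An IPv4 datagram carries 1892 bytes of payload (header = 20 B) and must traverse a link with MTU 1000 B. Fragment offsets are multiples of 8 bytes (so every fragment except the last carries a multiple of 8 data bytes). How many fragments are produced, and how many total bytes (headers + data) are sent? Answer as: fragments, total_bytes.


Max data per non-final fragment = floor((MTU - header)/8)*8 = floor((1000 - 20)/8)*8 = floor(980/8)*8 = 976 B
Final fragment needs no 8-byte alignment: it can carry up to MTU - header = 980 B
Non-final fragments needed = ceil((payload - 980) / 976) = ceil(912/976) = ceil(0.9344) = 1
Number of fragments = 1 + 1 = 2
Fragment sizes (data): 1 * 976 B + 916 B (last, 916 <= 980 OK)
Total bytes sent = payload + n_frags * header = 1892 + 2*20 = 1892 + 40 = 1932 B

2, 1932


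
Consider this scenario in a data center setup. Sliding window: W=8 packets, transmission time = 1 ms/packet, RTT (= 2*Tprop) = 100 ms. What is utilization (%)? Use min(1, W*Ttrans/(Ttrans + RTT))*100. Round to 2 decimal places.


Given: W = 8, Ttrans = 1 ms, RTT = 100 ms (= 2 * Tprop, Tprop = 50 ms)
Cycle time = Ttrans + RTT = 1 + 100 = 101 ms (first packet sent until its ACK returns)
W * Ttrans = 8 * 1 = 8 ms of sending per cycle
W * Ttrans / (Ttrans + RTT) = 8 / 101 = 0.079208
U = min(1, 0.079208) = 0.079208
U% = 7.92%

7.92


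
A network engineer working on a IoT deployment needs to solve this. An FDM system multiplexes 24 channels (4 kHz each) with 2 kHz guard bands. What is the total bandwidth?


Given: 24 channels, 4 kHz each, guard = 2 kHz
Channel bandwidth = 24 * 4 = 96 kHz
Guard bands = 23 gaps * 2 kHz = 46 kHz
Total = 96 + 46 = 142 kHz

142


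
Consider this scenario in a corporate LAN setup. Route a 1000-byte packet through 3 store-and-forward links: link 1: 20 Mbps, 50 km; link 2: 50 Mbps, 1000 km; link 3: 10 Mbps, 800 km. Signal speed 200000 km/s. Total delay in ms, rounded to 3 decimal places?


Packet = 1000 bytes = 8000 bits. Store-and-forward: sum (t_trans + t_prop) per link.
Link 1: t_trans = 8000/(20*10^6) s = 0.4000 ms; t_prop = 50/200000 s = 0.2500 ms; subtotal = 0.6500 ms
Link 2: t_trans = 8000/(50*10^6) s = 0.1600 ms; t_prop = 1000/200000 s = 5.0000 ms; subtotal = 5.1600 ms
Link 3: t_trans = 8000/(10*10^6) s = 0.8000 ms; t_prop = 800/200000 s = 4.0000 ms; subtotal = 4.8000 ms
End-to-end = 0.6500 + 5.1600 + 4.8000 = 10.6100 ms -> 10.610 ms (3 dp)

10.610
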